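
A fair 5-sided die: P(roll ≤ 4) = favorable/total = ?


Favorable outcomes (roll ≤ 4): 4
Total outcomes = 5
P = 4/5 = 0.8000

P = 0.8000


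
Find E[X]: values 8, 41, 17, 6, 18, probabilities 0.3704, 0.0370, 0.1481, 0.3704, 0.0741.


E[X] = 8*0.3704 + 41*0.0370 + 17*0.1481 + 6*0.3704 + 18*0.0741
= 2.9632 + 1.5170 + 2.5177 + 2.2224 + 1.3338
= 10.5541

E[X] = 10.5541


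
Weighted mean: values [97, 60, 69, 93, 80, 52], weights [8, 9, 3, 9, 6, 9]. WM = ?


Numerator = 97*8 + 60*9 + 69*3 + 93*9 + 80*6 + 52*9 = 3308
Denominator = 8 + 9 + 3 + 9 + 6 + 9 = 44
WM = 3308/44 = 75.1818

WM = 75.1818


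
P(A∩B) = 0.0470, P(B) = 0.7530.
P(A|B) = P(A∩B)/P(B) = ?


P(A|B) = 0.0470/0.7530 = 0.0624

P(A|B) = 0.0624


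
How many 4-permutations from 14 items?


P(14,4) = 14!/10!
= 87178291200/3628800
= 24024

P(14,4) = 24024


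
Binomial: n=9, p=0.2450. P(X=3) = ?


C(9,3) = 84
p^3 = 0.014706
(1-p)^6 = 0.185217
P = 84 * 0.014706 * 0.185217 = 0.2288

P(X=3) = 0.2288


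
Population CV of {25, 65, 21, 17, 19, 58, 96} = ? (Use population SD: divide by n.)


Mean = 43.0000
SD = 28.2287
CV = (28.2287/43.0000)*100 = 65.6480%

CV = 65.6480%


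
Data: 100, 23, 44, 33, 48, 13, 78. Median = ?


Sorted: 13, 23, 33, 44, 48, 78, 100
n = 7 (odd)
Middle value = 44

Median = 44


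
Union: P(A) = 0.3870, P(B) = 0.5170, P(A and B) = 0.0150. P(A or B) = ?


P(A∪B) = 0.3870 + 0.5170 - 0.0150
= 0.9040 - 0.0150
= 0.8890

P(A∪B) = 0.8890


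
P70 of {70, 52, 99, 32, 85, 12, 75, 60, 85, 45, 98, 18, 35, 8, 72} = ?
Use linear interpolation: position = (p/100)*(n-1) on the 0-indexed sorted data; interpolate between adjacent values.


Sorted: 8, 12, 18, 32, 35, 45, 52, 60, 70, 72, 75, 85, 85, 98, 99
n = 15
Index = 70/100 * 14 = 9.8000
Lower = data[9] = 72, Upper = data[10] = 75
P70 = 72 + 0.8000*(3) = 74.4000

P70 = 74.4000


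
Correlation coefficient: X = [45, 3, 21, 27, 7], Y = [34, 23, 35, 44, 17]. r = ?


Mean X = 20.6000, Mean Y = 30.6000
SD X = 15.041277, SD Y = 9.520504
Cov = 97.840000
r = 97.840000/(15.041277*9.520504) = 0.6832

r = 0.6832


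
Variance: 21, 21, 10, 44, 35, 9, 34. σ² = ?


Mean = 24.8571
Squared deviations: 14.8776, 14.8776, 220.7347, 366.4490, 102.8776, 251.4490, 83.5918
Sum = 1054.8571
Variance = 1054.8571/7 = 150.6939

Variance = 150.6939


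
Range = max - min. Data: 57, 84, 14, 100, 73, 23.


Max = 100, Min = 14
Range = 100 - 14 = 86

Range = 86


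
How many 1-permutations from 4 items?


P(4,1) = 4!/3!
= 24/6
= 4

P(4,1) = 4


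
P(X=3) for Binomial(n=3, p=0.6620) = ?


C(3,3) = 1
p^3 = 0.290118
(1-p)^0 = 1.000000
P = 1 * 0.290118 * 1.000000 = 0.2901

P(X=3) = 0.2901


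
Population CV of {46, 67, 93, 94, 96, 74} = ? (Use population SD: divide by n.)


Mean = 78.3333
SD = 18.0985
CV = (18.0985/78.3333)*100 = 23.1045%

CV = 23.1045%


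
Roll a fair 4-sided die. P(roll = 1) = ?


Favorable outcomes (roll = 1): 1
Total outcomes = 4
P = 1/4 = 0.2500

P = 0.2500


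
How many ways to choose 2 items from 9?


C(9,2) = 9!/(2! × 7!)
= 362880/(2 × 5040)
= 36

C(9,2) = 36


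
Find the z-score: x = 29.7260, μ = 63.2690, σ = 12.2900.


z = (29.7260 - 63.2690)/12.2900
= -33.5430/12.2900
= -2.7293

z = -2.7293


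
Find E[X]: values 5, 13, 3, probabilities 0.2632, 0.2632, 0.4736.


E[X] = 5*0.2632 + 13*0.2632 + 3*0.4736
= 1.3160 + 3.4216 + 1.4208
= 6.1584

E[X] = 6.1584


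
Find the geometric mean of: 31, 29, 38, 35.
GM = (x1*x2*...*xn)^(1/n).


Product = 31 × 29 × 38 × 35 = 1195670
GM = 1195670^(1/4) = 33.0676

GM = 33.0676


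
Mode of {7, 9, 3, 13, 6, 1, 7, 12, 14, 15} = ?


Frequencies: 1:1, 3:1, 6:1, 7:2, 9:1, 12:1, 13:1, 14:1, 15:1
Max frequency = 2
Mode = 7

Mode = 7


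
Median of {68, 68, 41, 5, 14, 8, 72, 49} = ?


Sorted: 5, 8, 14, 41, 49, 68, 68, 72
n = 8 (even)
Middle values: 41 and 49
Median = (41+49)/2 = 45.0000

Median = 45.0000


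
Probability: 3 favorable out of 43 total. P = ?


P = 3/43 = 0.0698

P = 0.0698


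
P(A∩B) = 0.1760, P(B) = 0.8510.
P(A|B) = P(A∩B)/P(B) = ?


P(A|B) = 0.1760/0.8510 = 0.2068

P(A|B) = 0.2068


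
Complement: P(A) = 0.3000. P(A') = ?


P(not A) = 1 - 0.3000 = 0.7000

P(not A) = 0.7000


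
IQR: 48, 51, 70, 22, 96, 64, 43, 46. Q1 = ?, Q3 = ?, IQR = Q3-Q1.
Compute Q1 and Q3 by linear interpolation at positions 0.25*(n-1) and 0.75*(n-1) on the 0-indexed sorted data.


Sorted: 22, 43, 46, 48, 51, 64, 70, 96
Q1 (25th %ile) = 45.2500
Q3 (75th %ile) = 65.5000
IQR = 65.5000 - 45.2500 = 20.2500

IQR = 20.2500


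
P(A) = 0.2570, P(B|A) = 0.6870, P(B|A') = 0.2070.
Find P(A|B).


P(B) = P(B|A)*P(A) + P(B|A')*P(A')
= 0.6870*0.2570 + 0.2070*0.7430
= 0.176559 + 0.153801 = 0.330360
P(A|B) = 0.176559/0.330360 = 0.5344

P(A|B) = 0.5344


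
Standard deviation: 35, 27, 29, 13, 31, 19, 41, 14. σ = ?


Mean = 26.1250
Variance = 87.8594
SD = sqrt(87.8594) = 9.3733

SD = 9.3733


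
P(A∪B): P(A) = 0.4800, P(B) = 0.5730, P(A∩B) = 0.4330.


P(A∪B) = 0.4800 + 0.5730 - 0.4330
= 1.0530 - 0.4330
= 0.6200

P(A∪B) = 0.6200


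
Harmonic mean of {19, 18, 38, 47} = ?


Sum of reciprocals = 1/19 + 1/18 + 1/38 + 1/47 = 0.155780
HM = 4/0.155780 = 25.6773

HM = 25.6773


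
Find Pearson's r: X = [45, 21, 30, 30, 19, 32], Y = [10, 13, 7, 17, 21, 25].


Mean X = 29.5000, Mean Y = 15.5000
SD X = 8.460693, SD Y = 6.211548
Cov = -16.916667
r = -16.916667/(8.460693*6.211548) = -0.3219

r = -0.3219


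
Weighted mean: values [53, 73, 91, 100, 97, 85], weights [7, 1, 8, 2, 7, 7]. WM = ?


Numerator = 53*7 + 73*1 + 91*8 + 100*2 + 97*7 + 85*7 = 2646
Denominator = 7 + 1 + 8 + 2 + 7 + 7 = 32
WM = 2646/32 = 82.6875

WM = 82.6875


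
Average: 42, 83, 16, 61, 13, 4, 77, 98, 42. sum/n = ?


Sum = 42 + 83 + 16 + 61 + 13 + 4 + 77 + 98 + 42 = 436
n = 9
Mean = 436/9 = 48.4444

Mean = 48.4444


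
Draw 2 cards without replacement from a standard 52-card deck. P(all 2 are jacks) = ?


P(all jacks) = (4/52) × (3/51)
= 0.0045

P = 0.0045


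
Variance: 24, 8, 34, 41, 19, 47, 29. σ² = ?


Mean = 28.8571
Squared deviations: 23.5918, 435.0204, 26.4490, 147.4490, 97.1633, 329.1633, 0.0204
Sum = 1058.8571
Variance = 1058.8571/7 = 151.2653

Variance = 151.2653


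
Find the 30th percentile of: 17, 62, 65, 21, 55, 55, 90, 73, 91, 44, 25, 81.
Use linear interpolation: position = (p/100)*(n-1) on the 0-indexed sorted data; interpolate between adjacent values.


Sorted: 17, 21, 25, 44, 55, 55, 62, 65, 73, 81, 90, 91
n = 12
Index = 30/100 * 11 = 3.3000
Lower = data[3] = 44, Upper = data[4] = 55
P30 = 44 + 0.3000*(11) = 47.3000

P30 = 47.3000


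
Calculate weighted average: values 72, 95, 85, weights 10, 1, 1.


Numerator = 72*10 + 95*1 + 85*1 = 900
Denominator = 10 + 1 + 1 = 12
WM = 900/12 = 75.0000

WM = 75.0000


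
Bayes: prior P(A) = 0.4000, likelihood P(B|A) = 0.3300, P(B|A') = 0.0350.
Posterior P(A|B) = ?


P(B) = P(B|A)*P(A) + P(B|A')*P(A')
= 0.3300*0.4000 + 0.0350*0.6000
= 0.132000 + 0.021000 = 0.153000
P(A|B) = 0.132000/0.153000 = 0.8627

P(A|B) = 0.8627


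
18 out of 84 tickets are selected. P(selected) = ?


P = 18/84 = 0.2143

P = 0.2143


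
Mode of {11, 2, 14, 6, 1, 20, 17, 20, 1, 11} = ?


Frequencies: 1:2, 2:1, 6:1, 11:2, 14:1, 17:1, 20:2
Max frequency = 2
Mode = 1, 11, 20

Mode = 1, 11, 20


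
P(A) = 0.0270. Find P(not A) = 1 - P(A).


P(not A) = 1 - 0.0270 = 0.9730

P(not A) = 0.9730


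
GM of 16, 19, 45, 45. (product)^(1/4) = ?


Product = 16 × 19 × 45 × 45 = 615600
GM = 615600^(1/4) = 28.0107

GM = 28.0107


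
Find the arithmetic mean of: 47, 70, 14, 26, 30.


Sum = 47 + 70 + 14 + 26 + 30 = 187
n = 5
Mean = 187/5 = 37.4000

Mean = 37.4000


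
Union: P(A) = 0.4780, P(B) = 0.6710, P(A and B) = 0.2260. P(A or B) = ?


P(A∪B) = 0.4780 + 0.6710 - 0.2260
= 1.1490 - 0.2260
= 0.9230

P(A∪B) = 0.9230


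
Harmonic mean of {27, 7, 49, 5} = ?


Sum of reciprocals = 1/27 + 1/7 + 1/49 + 1/5 = 0.400302
HM = 4/0.400302 = 9.9924

HM = 9.9924


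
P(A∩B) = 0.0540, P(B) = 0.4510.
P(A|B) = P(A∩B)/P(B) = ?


P(A|B) = 0.0540/0.4510 = 0.1197

P(A|B) = 0.1197


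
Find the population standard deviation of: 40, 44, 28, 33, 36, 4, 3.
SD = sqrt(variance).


Mean = 26.8571
Variance = 240.1224
SD = sqrt(240.1224) = 15.4959

SD = 15.4959


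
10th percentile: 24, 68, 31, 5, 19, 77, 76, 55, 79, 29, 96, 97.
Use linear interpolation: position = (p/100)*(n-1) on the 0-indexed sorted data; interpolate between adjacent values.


Sorted: 5, 19, 24, 29, 31, 55, 68, 76, 77, 79, 96, 97
n = 12
Index = 10/100 * 11 = 1.1000
Lower = data[1] = 19, Upper = data[2] = 24
P10 = 19 + 0.1000*(5) = 19.5000

P10 = 19.5000


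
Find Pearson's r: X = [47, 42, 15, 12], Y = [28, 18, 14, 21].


Mean X = 29.0000, Mean Y = 20.2500
SD X = 15.636496, SD Y = 5.117372
Cov = 46.250000
r = 46.250000/(15.636496*5.117372) = 0.5780

r = 0.5780


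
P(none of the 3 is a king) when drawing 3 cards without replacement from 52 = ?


P(no kings) = (48/52) × (47/51) × (46/50)
= 0.7826

P = 0.7826


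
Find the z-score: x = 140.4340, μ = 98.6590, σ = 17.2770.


z = (140.4340 - 98.6590)/17.2770
= 41.7750/17.2770
= 2.4180

z = 2.4180


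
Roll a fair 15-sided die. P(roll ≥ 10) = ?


Favorable outcomes (roll ≥ 10): 6
Total outcomes = 15
P = 6/15 = 0.4000

P = 0.4000


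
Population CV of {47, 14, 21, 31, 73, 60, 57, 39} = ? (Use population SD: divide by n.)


Mean = 42.7500
SD = 18.9918
CV = (18.9918/42.7500)*100 = 44.4252%

CV = 44.4252%


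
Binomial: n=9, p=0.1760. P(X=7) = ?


C(9,7) = 36
p^7 = 5.231048e-06
(1-p)^2 = 0.678976
P = 36 * 5.231048e-06 * 0.678976 = 0.0001

P(X=7) = 0.0001


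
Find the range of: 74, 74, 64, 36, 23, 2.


Max = 74, Min = 2
Range = 74 - 2 = 72

Range = 72


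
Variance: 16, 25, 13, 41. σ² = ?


Mean = 23.7500
Squared deviations: 60.0625, 1.5625, 115.5625, 297.5625
Sum = 474.7500
Variance = 474.7500/4 = 118.6875

Variance = 118.6875


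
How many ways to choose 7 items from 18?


C(18,7) = 18!/(7! × 11!)
= 6402373705728000/(5040 × 39916800)
= 31824

C(18,7) = 31824


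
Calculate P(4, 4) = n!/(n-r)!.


P(4,4) = 4!/0!
= 24/1
= 24

P(4,4) = 24


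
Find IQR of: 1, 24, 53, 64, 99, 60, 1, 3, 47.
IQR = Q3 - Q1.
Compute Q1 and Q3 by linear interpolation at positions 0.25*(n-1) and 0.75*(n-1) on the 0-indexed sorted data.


Sorted: 1, 1, 3, 24, 47, 53, 60, 64, 99
Q1 (25th %ile) = 3.0000
Q3 (75th %ile) = 60.0000
IQR = 60.0000 - 3.0000 = 57.0000

IQR = 57.0000


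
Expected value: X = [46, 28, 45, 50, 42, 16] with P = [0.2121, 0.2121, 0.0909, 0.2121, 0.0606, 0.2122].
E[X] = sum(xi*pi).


E[X] = 46*0.2121 + 28*0.2121 + 45*0.0909 + 50*0.2121 + 42*0.0606 + 16*0.2122
= 9.7566 + 5.9388 + 4.0905 + 10.6050 + 2.5452 + 3.3952
= 36.3313

E[X] = 36.3313


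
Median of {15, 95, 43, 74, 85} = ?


Sorted: 15, 43, 74, 85, 95
n = 5 (odd)
Middle value = 74

Median = 74


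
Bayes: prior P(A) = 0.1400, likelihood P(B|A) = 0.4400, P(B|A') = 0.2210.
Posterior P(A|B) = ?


P(B) = P(B|A)*P(A) + P(B|A')*P(A')
= 0.4400*0.1400 + 0.2210*0.8600
= 0.061600 + 0.190060 = 0.251660
P(A|B) = 0.061600/0.251660 = 0.2448

P(A|B) = 0.2448


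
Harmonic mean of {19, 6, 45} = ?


Sum of reciprocals = 1/19 + 1/6 + 1/45 = 0.241520
HM = 3/0.241520 = 12.4213

HM = 12.4213


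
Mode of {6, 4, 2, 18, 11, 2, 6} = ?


Frequencies: 2:2, 4:1, 6:2, 11:1, 18:1
Max frequency = 2
Mode = 2, 6

Mode = 2, 6


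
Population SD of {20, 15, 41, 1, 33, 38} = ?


Mean = 24.6667
Variance = 198.2222
SD = sqrt(198.2222) = 14.0791

SD = 14.0791


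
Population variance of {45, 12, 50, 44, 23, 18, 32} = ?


Mean = 32.0000
Squared deviations: 169.0000, 400.0000, 324.0000, 144.0000, 81.0000, 196.0000, 0
Sum = 1314.0000
Variance = 1314.0000/7 = 187.7143

Variance = 187.7143


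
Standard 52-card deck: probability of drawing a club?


13 clubs in 52 cards
P = 13/52 = 0.2500

P = 0.2500


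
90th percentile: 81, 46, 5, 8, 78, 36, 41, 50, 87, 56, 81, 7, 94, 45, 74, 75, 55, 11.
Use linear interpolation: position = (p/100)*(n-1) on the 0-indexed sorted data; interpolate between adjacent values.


Sorted: 5, 7, 8, 11, 36, 41, 45, 46, 50, 55, 56, 74, 75, 78, 81, 81, 87, 94
n = 18
Index = 90/100 * 17 = 15.3000
Lower = data[15] = 81, Upper = data[16] = 87
P90 = 81 + 0.3000*(6) = 82.8000

P90 = 82.8000


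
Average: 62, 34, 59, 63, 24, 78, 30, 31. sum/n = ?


Sum = 62 + 34 + 59 + 63 + 24 + 78 + 30 + 31 = 381
n = 8
Mean = 381/8 = 47.6250

Mean = 47.6250


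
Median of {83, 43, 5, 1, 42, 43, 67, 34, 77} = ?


Sorted: 1, 5, 34, 42, 43, 43, 67, 77, 83
n = 9 (odd)
Middle value = 43

Median = 43


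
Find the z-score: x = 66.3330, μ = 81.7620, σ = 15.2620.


z = (66.3330 - 81.7620)/15.2620
= -15.4290/15.2620
= -1.0109

z = -1.0109


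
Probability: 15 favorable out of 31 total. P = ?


P = 15/31 = 0.4839

P = 0.4839


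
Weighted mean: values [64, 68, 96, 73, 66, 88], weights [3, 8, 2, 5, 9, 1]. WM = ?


Numerator = 64*3 + 68*8 + 96*2 + 73*5 + 66*9 + 88*1 = 1975
Denominator = 3 + 8 + 2 + 5 + 9 + 1 = 28
WM = 1975/28 = 70.5357

WM = 70.5357


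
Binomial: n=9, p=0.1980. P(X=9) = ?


C(9,9) = 1
p^9 = 4.677208e-07
(1-p)^0 = 1.000000
P = 1 * 4.677208e-07 * 1.000000 = 4.6772e-07

P(X=9) = 4.6772e-07


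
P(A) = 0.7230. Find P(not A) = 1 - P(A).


P(not A) = 1 - 0.7230 = 0.2770

P(not A) = 0.2770


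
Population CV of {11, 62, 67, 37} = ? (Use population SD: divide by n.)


Mean = 44.2500
SD = 22.3089
CV = (22.3089/44.2500)*100 = 50.4156%

CV = 50.4156%


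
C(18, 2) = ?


C(18,2) = 18!/(2! × 16!)
= 6402373705728000/(2 × 20922789888000)
= 153

C(18,2) = 153


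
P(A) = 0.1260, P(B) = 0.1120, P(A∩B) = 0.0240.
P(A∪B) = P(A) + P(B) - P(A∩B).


P(A∪B) = 0.1260 + 0.1120 - 0.0240
= 0.2380 - 0.0240
= 0.2140

P(A∪B) = 0.2140


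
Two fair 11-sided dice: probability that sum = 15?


Total outcomes = 11×11 = 121
Favorable (sum = 15): 8
P = 8/121 = 0.0661

P = 0.0661


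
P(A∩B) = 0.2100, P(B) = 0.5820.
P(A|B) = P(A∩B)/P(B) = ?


P(A|B) = 0.2100/0.5820 = 0.3608

P(A|B) = 0.3608


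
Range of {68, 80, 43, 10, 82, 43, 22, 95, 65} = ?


Max = 95, Min = 10
Range = 95 - 10 = 85

Range = 85


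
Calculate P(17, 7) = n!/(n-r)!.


P(17,7) = 17!/10!
= 355687428096000/3628800
= 98017920

P(17,7) = 98017920


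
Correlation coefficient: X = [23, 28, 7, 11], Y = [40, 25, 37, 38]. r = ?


Mean X = 17.2500, Mean Y = 35.0000
SD X = 8.554969, SD Y = 5.873670
Cov = -29.500000
r = -29.500000/(8.554969*5.873670) = -0.5871

r = -0.5871


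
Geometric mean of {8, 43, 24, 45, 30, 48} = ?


Product = 8 × 43 × 24 × 45 × 30 × 48 = 534988800
GM = 534988800^(1/6) = 28.4921

GM = 28.4921


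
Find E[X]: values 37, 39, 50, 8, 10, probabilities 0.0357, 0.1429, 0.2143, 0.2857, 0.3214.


E[X] = 37*0.0357 + 39*0.1429 + 50*0.2143 + 8*0.2857 + 10*0.3214
= 1.3209 + 5.5731 + 10.7150 + 2.2856 + 3.2140
= 23.1086

E[X] = 23.1086


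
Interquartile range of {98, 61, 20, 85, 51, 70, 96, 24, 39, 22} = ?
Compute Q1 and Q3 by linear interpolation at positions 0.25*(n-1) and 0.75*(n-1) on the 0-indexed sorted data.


Sorted: 20, 22, 24, 39, 51, 61, 70, 85, 96, 98
Q1 (25th %ile) = 27.7500
Q3 (75th %ile) = 81.2500
IQR = 81.2500 - 27.7500 = 53.5000

IQR = 53.5000


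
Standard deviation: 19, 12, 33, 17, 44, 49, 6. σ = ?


Mean = 25.7143
Variance = 232.4898
SD = sqrt(232.4898) = 15.2476

SD = 15.2476


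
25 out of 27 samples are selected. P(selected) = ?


P = 25/27 = 0.9259

P = 0.9259


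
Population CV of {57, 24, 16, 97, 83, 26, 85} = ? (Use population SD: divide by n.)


Mean = 55.4286
SD = 31.1075
CV = (31.1075/55.4286)*100 = 56.1217%

CV = 56.1217%


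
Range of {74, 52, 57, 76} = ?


Max = 76, Min = 52
Range = 76 - 52 = 24

Range = 24


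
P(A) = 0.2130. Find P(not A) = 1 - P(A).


P(not A) = 1 - 0.2130 = 0.7870

P(not A) = 0.7870


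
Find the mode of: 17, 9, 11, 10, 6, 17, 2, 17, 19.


Frequencies: 2:1, 6:1, 9:1, 10:1, 11:1, 17:3, 19:1
Max frequency = 3
Mode = 17

Mode = 17


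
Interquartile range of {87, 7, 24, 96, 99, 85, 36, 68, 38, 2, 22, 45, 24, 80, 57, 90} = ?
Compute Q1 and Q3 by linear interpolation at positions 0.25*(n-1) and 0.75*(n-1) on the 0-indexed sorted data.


Sorted: 2, 7, 22, 24, 24, 36, 38, 45, 57, 68, 80, 85, 87, 90, 96, 99
Q1 (25th %ile) = 24.0000
Q3 (75th %ile) = 85.5000
IQR = 85.5000 - 24.0000 = 61.5000

IQR = 61.5000


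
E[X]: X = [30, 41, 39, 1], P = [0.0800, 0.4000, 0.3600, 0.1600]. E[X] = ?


E[X] = 30*0.0800 + 41*0.4000 + 39*0.3600 + 1*0.1600
= 2.4000 + 16.4000 + 14.0400 + 0.1600
= 33.0000

E[X] = 33.0000


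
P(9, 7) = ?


P(9,7) = 9!/2!
= 362880/2
= 181440

P(9,7) = 181440


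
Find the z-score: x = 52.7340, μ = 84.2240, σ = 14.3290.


z = (52.7340 - 84.2240)/14.3290
= -31.4900/14.3290
= -2.1976

z = -2.1976


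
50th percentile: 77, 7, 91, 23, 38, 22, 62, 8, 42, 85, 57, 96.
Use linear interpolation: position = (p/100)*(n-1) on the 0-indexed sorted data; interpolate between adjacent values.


Sorted: 7, 8, 22, 23, 38, 42, 57, 62, 77, 85, 91, 96
n = 12
Index = 50/100 * 11 = 5.5000
Lower = data[5] = 42, Upper = data[6] = 57
P50 = 42 + 0.5000*(15) = 49.5000

P50 = 49.5000


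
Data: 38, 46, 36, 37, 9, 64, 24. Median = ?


Sorted: 9, 24, 36, 37, 38, 46, 64
n = 7 (odd)
Middle value = 37

Median = 37


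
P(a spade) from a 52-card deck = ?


13 spades in 52 cards
P = 13/52 = 0.2500

P = 0.2500


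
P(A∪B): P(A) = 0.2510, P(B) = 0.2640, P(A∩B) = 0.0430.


P(A∪B) = 0.2510 + 0.2640 - 0.0430
= 0.5150 - 0.0430
= 0.4720

P(A∪B) = 0.4720


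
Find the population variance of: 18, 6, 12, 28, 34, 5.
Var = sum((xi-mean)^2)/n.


Mean = 17.1667
Squared deviations: 0.6944, 124.6944, 26.6944, 117.3611, 283.3611, 148.0278
Sum = 700.8333
Variance = 700.8333/6 = 116.8056

Variance = 116.8056


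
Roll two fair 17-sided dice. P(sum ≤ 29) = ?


Total outcomes = 17×17 = 289
Favorable (sum ≤ 29): 274
P = 274/289 = 0.9481

P = 0.9481


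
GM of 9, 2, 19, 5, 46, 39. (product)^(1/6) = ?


Product = 9 × 2 × 19 × 5 × 46 × 39 = 3067740
GM = 3067740^(1/6) = 12.0541

GM = 12.0541


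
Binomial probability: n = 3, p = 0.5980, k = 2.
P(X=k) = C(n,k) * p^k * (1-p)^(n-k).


C(3,2) = 3
p^2 = 0.357604
(1-p)^1 = 0.402000
P = 3 * 0.357604 * 0.402000 = 0.4313

P(X=2) = 0.4313


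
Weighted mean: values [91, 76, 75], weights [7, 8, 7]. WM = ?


Numerator = 91*7 + 76*8 + 75*7 = 1770
Denominator = 7 + 8 + 7 = 22
WM = 1770/22 = 80.4545

WM = 80.4545


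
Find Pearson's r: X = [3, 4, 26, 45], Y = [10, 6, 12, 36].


Mean X = 19.5000, Mean Y = 16.0000
SD X = 17.356555, SD Y = 11.747340
Cov = 184.500000
r = 184.500000/(17.356555*11.747340) = 0.9049

r = 0.9049


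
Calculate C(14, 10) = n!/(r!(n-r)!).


C(14,10) = 14!/(10! × 4!)
= 87178291200/(3628800 × 24)
= 1001

C(14,10) = 1001


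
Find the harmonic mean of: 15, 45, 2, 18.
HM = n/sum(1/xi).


Sum of reciprocals = 1/15 + 1/45 + 1/2 + 1/18 = 0.644444
HM = 4/0.644444 = 6.2069

HM = 6.2069


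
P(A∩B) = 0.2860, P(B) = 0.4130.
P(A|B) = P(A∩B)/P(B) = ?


P(A|B) = 0.2860/0.4130 = 0.6925

P(A|B) = 0.6925


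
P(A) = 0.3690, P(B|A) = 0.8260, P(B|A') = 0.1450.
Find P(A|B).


P(B) = P(B|A)*P(A) + P(B|A')*P(A')
= 0.8260*0.3690 + 0.1450*0.6310
= 0.304794 + 0.091495 = 0.396289
P(A|B) = 0.304794/0.396289 = 0.7691

P(A|B) = 0.7691


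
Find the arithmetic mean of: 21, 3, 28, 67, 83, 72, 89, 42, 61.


Sum = 21 + 3 + 28 + 67 + 83 + 72 + 89 + 42 + 61 = 466
n = 9
Mean = 466/9 = 51.7778

Mean = 51.7778


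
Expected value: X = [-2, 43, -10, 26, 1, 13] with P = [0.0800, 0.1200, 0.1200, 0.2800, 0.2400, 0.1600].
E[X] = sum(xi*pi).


E[X] = -2*0.0800 + 43*0.1200 - 10*0.1200 + 26*0.2800 + 1*0.2400 + 13*0.1600
= -0.1600 + 5.1600 - 1.2000 + 7.2800 + 0.2400 + 2.0800
= 13.4000

E[X] = 13.4000


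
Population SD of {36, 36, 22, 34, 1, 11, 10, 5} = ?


Mean = 19.3750
Variance = 184.4844
SD = sqrt(184.4844) = 13.5825

SD = 13.5825


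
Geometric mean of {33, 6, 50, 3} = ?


Product = 33 × 6 × 50 × 3 = 29700
GM = 29700^(1/4) = 13.1277

GM = 13.1277


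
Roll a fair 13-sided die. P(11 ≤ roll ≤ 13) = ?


Favorable outcomes (11 ≤ roll ≤ 13): 3
Total outcomes = 13
P = 3/13 = 0.2308

P = 0.2308


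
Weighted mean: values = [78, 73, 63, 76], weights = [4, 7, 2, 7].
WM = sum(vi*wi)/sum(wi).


Numerator = 78*4 + 73*7 + 63*2 + 76*7 = 1481
Denominator = 4 + 7 + 2 + 7 = 20
WM = 1481/20 = 74.0500

WM = 74.0500


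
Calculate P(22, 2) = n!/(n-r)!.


P(22,2) = 22!/20!
= 1124000727777607680000/2432902008176640000
= 462

P(22,2) = 462


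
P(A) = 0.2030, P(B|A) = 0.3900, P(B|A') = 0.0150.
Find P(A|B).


P(B) = P(B|A)*P(A) + P(B|A')*P(A')
= 0.3900*0.2030 + 0.0150*0.7970
= 0.079170 + 0.011955 = 0.091125
P(A|B) = 0.079170/0.091125 = 0.8688

P(A|B) = 0.8688


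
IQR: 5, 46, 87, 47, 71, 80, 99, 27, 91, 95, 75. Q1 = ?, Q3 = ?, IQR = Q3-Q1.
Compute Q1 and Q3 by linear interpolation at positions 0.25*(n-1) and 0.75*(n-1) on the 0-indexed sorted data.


Sorted: 5, 27, 46, 47, 71, 75, 80, 87, 91, 95, 99
Q1 (25th %ile) = 46.5000
Q3 (75th %ile) = 89.0000
IQR = 89.0000 - 46.5000 = 42.5000

IQR = 42.5000


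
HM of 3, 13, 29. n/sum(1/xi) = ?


Sum of reciprocals = 1/3 + 1/13 + 1/29 = 0.444739
HM = 3/0.444739 = 6.7455

HM = 6.7455


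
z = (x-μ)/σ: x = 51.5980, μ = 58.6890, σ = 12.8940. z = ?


z = (51.5980 - 58.6890)/12.8940
= -7.0910/12.8940
= -0.5499

z = -0.5499


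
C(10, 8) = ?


C(10,8) = 10!/(8! × 2!)
= 3628800/(40320 × 2)
= 45

C(10,8) = 45


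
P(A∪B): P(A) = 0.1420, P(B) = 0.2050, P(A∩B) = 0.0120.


P(A∪B) = 0.1420 + 0.2050 - 0.0120
= 0.3470 - 0.0120
= 0.3350

P(A∪B) = 0.3350


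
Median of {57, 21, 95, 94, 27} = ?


Sorted: 21, 27, 57, 94, 95
n = 5 (odd)
Middle value = 57

Median = 57


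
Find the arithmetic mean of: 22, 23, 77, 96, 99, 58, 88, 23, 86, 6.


Sum = 22 + 23 + 77 + 96 + 99 + 58 + 88 + 23 + 86 + 6 = 578
n = 10
Mean = 578/10 = 57.8000

Mean = 57.8000


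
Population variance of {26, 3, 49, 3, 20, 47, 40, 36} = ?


Mean = 28.0000
Squared deviations: 4.0000, 625.0000, 441.0000, 625.0000, 64.0000, 361.0000, 144.0000, 64.0000
Sum = 2328.0000
Variance = 2328.0000/8 = 291.0000

Variance = 291.0000


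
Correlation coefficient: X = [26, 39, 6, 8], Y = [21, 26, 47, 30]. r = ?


Mean X = 19.7500, Mean Y = 31.0000
SD X = 13.571570, SD Y = 9.772410
Cov = -91.750000
r = -91.750000/(13.571570*9.772410) = -0.6918

r = -0.6918


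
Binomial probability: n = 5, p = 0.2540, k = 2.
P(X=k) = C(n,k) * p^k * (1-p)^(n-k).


C(5,2) = 10
p^2 = 0.064516
(1-p)^3 = 0.415161
P = 10 * 0.064516 * 0.415161 = 0.2678

P(X=2) = 0.2678


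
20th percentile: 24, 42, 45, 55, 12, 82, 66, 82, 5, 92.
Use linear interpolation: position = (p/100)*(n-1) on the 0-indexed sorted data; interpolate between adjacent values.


Sorted: 5, 12, 24, 42, 45, 55, 66, 82, 82, 92
n = 10
Index = 20/100 * 9 = 1.8000
Lower = data[1] = 12, Upper = data[2] = 24
P20 = 12 + 0.8000*(12) = 21.6000

P20 = 21.6000


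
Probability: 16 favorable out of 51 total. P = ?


P = 16/51 = 0.3137

P = 0.3137


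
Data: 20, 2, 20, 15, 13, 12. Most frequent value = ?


Frequencies: 2:1, 12:1, 13:1, 15:1, 20:2
Max frequency = 2
Mode = 20

Mode = 20


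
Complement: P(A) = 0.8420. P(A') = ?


P(not A) = 1 - 0.8420 = 0.1580

P(not A) = 0.1580


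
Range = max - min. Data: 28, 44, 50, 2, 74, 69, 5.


Max = 74, Min = 2
Range = 74 - 2 = 72

Range = 72


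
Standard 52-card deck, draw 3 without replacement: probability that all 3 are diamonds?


P(all diamonds) = (13/52) × (12/51) × (11/50)
= 0.0129

P = 0.0129


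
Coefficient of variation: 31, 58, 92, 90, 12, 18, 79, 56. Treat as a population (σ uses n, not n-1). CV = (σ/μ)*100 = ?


Mean = 54.5000
SD = 29.5212
CV = (29.5212/54.5000)*100 = 54.1673%

CV = 54.1673%


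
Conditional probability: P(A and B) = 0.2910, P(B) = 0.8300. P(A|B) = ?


P(A|B) = 0.2910/0.8300 = 0.3506

P(A|B) = 0.3506


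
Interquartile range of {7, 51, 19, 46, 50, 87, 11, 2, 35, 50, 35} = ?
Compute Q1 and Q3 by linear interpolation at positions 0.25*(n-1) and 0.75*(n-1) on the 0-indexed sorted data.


Sorted: 2, 7, 11, 19, 35, 35, 46, 50, 50, 51, 87
Q1 (25th %ile) = 15.0000
Q3 (75th %ile) = 50.0000
IQR = 50.0000 - 15.0000 = 35.0000

IQR = 35.0000


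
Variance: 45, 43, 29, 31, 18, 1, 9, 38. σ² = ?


Mean = 26.7500
Squared deviations: 333.0625, 264.0625, 5.0625, 18.0625, 76.5625, 663.0625, 315.0625, 126.5625
Sum = 1801.5000
Variance = 1801.5000/8 = 225.1875

Variance = 225.1875


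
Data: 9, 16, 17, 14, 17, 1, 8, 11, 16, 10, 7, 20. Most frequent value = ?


Frequencies: 1:1, 7:1, 8:1, 9:1, 10:1, 11:1, 14:1, 16:2, 17:2, 20:1
Max frequency = 2
Mode = 16, 17

Mode = 16, 17


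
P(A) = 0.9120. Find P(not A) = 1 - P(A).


P(not A) = 1 - 0.9120 = 0.0880

P(not A) = 0.0880


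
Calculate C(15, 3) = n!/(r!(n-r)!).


C(15,3) = 15!/(3! × 12!)
= 1307674368000/(6 × 479001600)
= 455

C(15,3) = 455


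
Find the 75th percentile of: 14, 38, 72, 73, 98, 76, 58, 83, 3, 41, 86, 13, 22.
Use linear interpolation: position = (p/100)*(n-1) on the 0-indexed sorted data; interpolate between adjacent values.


Sorted: 3, 13, 14, 22, 38, 41, 58, 72, 73, 76, 83, 86, 98
n = 13
Index = 75/100 * 12 = 9.0000
Lower = data[9] = 76, Upper = data[10] = 83
P75 = 76 + 0*(7) = 76.0000

P75 = 76.0000


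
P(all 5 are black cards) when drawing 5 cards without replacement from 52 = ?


P(all black cards) = (26/52) × (25/51) × (24/50) × (23/49) × (22/48)
= 0.0253

P = 0.0253


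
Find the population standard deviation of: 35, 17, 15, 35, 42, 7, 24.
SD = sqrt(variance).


Mean = 25.0000
Variance = 139.7143
SD = sqrt(139.7143) = 11.8201

SD = 11.8201


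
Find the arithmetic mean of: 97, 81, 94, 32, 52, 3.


Sum = 97 + 81 + 94 + 32 + 52 + 3 = 359
n = 6
Mean = 359/6 = 59.8333

Mean = 59.8333


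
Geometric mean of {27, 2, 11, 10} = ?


Product = 27 × 2 × 11 × 10 = 5940
GM = 5940^(1/4) = 8.7790

GM = 8.7790


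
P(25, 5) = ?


P(25,5) = 25!/20!
= 15511210043330985984000000/2432902008176640000
= 6375600

P(25,5) = 6375600


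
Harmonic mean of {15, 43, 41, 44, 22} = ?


Sum of reciprocals = 1/15 + 1/43 + 1/41 + 1/44 + 1/22 = 0.182495
HM = 5/0.182495 = 27.3981

HM = 27.3981


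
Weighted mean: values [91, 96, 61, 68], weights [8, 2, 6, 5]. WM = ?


Numerator = 91*8 + 96*2 + 61*6 + 68*5 = 1626
Denominator = 8 + 2 + 6 + 5 = 21
WM = 1626/21 = 77.4286

WM = 77.4286


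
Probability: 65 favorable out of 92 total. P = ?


P = 65/92 = 0.7065

P = 0.7065


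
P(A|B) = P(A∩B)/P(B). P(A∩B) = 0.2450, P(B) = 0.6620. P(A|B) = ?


P(A|B) = 0.2450/0.6620 = 0.3701

P(A|B) = 0.3701


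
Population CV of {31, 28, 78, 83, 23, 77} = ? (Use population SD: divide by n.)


Mean = 53.3333
SD = 26.1704
CV = (26.1704/53.3333)*100 = 49.0695%

CV = 49.0695%


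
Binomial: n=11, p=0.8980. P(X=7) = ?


C(11,7) = 330
p^7 = 0.470906
(1-p)^4 = 0.000108
P = 330 * 0.470906 * 0.000108 = 0.0168

P(X=7) = 0.0168


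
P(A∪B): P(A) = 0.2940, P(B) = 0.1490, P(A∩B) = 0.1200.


P(A∪B) = 0.2940 + 0.1490 - 0.1200
= 0.4430 - 0.1200
= 0.3230

P(A∪B) = 0.3230


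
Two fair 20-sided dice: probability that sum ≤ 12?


Total outcomes = 20×20 = 400
Favorable (sum ≤ 12): 66
P = 66/400 = 0.1650

P = 0.1650


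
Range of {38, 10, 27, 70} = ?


Max = 70, Min = 10
Range = 70 - 10 = 60

Range = 60


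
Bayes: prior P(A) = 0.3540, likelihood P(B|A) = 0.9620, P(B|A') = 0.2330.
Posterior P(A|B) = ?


P(B) = P(B|A)*P(A) + P(B|A')*P(A')
= 0.9620*0.3540 + 0.2330*0.6460
= 0.340548 + 0.150518 = 0.491066
P(A|B) = 0.340548/0.491066 = 0.6935

P(A|B) = 0.6935


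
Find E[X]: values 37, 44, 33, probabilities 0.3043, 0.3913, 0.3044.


E[X] = 37*0.3043 + 44*0.3913 + 33*0.3044
= 11.2591 + 17.2172 + 10.0452
= 38.5215

E[X] = 38.5215


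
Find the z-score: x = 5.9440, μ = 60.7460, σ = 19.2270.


z = (5.9440 - 60.7460)/19.2270
= -54.8020/19.2270
= -2.8503

z = -2.8503


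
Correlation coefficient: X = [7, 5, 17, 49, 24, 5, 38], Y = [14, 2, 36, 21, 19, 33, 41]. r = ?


Mean X = 20.7143, Mean Y = 23.7143
SD X = 16.059837, SD Y = 12.713483
Cov = 69.918367
r = 69.918367/(16.059837*12.713483) = 0.3424

r = 0.3424


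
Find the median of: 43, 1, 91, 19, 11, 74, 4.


Sorted: 1, 4, 11, 19, 43, 74, 91
n = 7 (odd)
Middle value = 19

Median = 19


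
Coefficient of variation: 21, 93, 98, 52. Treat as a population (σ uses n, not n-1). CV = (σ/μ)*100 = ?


Mean = 66.0000
SD = 31.5198
CV = (31.5198/66.0000)*100 = 47.7573%

CV = 47.7573%


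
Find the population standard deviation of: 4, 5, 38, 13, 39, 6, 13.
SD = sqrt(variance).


Mean = 16.8571
Variance = 198.6939
SD = sqrt(198.6939) = 14.0959

SD = 14.0959


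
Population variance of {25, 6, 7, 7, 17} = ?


Mean = 12.4000
Squared deviations: 158.7600, 40.9600, 29.1600, 29.1600, 21.1600
Sum = 279.2000
Variance = 279.2000/5 = 55.8400

Variance = 55.8400


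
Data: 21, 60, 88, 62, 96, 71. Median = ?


Sorted: 21, 60, 62, 71, 88, 96
n = 6 (even)
Middle values: 62 and 71
Median = (62+71)/2 = 66.5000

Median = 66.5000


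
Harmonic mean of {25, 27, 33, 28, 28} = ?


Sum of reciprocals = 1/25 + 1/27 + 1/33 + 1/28 + 1/28 = 0.178769
HM = 5/0.178769 = 27.9691

HM = 27.9691


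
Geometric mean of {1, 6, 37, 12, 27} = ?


Product = 1 × 6 × 37 × 12 × 27 = 71928
GM = 71928^(1/5) = 9.3622

GM = 9.3622


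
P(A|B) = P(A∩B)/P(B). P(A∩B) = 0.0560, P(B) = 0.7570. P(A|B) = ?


P(A|B) = 0.0560/0.7570 = 0.0740

P(A|B) = 0.0740


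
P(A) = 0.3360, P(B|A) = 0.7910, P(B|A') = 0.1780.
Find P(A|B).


P(B) = P(B|A)*P(A) + P(B|A')*P(A')
= 0.7910*0.3360 + 0.1780*0.6640
= 0.265776 + 0.118192 = 0.383968
P(A|B) = 0.265776/0.383968 = 0.6922

P(A|B) = 0.6922


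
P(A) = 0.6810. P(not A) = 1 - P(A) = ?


P(not A) = 1 - 0.6810 = 0.3190

P(not A) = 0.3190


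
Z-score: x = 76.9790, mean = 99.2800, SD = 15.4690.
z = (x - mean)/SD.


z = (76.9790 - 99.2800)/15.4690
= -22.3010/15.4690
= -1.4417

z = -1.4417


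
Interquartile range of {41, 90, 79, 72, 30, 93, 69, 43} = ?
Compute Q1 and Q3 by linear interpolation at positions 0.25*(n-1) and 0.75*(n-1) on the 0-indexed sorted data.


Sorted: 30, 41, 43, 69, 72, 79, 90, 93
Q1 (25th %ile) = 42.5000
Q3 (75th %ile) = 81.7500
IQR = 81.7500 - 42.5000 = 39.2500

IQR = 39.2500


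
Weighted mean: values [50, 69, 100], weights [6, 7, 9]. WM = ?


Numerator = 50*6 + 69*7 + 100*9 = 1683
Denominator = 6 + 7 + 9 = 22
WM = 1683/22 = 76.5000

WM = 76.5000


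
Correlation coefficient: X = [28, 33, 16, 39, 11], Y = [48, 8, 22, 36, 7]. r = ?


Mean X = 25.4000, Mean Y = 24.2000
SD X = 10.442222, SD Y = 15.929846
Cov = 73.520000
r = 73.520000/(10.442222*15.929846) = 0.4420

r = 0.4420


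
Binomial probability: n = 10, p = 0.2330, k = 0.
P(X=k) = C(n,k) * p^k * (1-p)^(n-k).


C(10,0) = 1
p^0 = 1.000000
(1-p)^10 = 0.070462
P = 1 * 1.000000 * 0.070462 = 0.0705

P(X=0) = 0.0705


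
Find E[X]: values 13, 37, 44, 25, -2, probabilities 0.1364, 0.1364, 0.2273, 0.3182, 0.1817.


E[X] = 13*0.1364 + 37*0.1364 + 44*0.2273 + 25*0.3182 - 2*0.1817
= 1.7732 + 5.0468 + 10.0012 + 7.9550 - 0.3634
= 24.4128

E[X] = 24.4128


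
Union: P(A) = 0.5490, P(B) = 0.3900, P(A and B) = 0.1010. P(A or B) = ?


P(A∪B) = 0.5490 + 0.3900 - 0.1010
= 0.9390 - 0.1010
= 0.8380

P(A∪B) = 0.8380


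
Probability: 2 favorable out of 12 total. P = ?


P = 2/12 = 0.1667

P = 0.1667


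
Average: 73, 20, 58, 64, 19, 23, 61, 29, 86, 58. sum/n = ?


Sum = 73 + 20 + 58 + 64 + 19 + 23 + 61 + 29 + 86 + 58 = 491
n = 10
Mean = 491/10 = 49.1000

Mean = 49.1000


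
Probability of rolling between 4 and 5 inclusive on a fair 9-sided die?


Favorable outcomes (4 ≤ roll ≤ 5): 2
Total outcomes = 9
P = 2/9 = 0.2222

P = 0.2222


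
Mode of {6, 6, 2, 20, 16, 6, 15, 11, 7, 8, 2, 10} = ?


Frequencies: 2:2, 6:3, 7:1, 8:1, 10:1, 11:1, 15:1, 16:1, 20:1
Max frequency = 3
Mode = 6

Mode = 6


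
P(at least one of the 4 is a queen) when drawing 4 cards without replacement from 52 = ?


P(at least one) = 1 - P(none)
P(none) = (48/52) × (47/51) × (46/50) × (45/49) = 0.718737
P(at least one) = 1 - 0.718737 = 0.2813

P = 0.2813


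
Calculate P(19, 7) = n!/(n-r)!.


P(19,7) = 19!/12!
= 121645100408832000/479001600
= 253955520

P(19,7) = 253955520


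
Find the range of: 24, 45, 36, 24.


Max = 45, Min = 24
Range = 45 - 24 = 21

Range = 21


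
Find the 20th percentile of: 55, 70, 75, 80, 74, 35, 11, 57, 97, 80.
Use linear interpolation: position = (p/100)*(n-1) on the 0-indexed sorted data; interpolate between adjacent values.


Sorted: 11, 35, 55, 57, 70, 74, 75, 80, 80, 97
n = 10
Index = 20/100 * 9 = 1.8000
Lower = data[1] = 35, Upper = data[2] = 55
P20 = 35 + 0.8000*(20) = 51.0000

P20 = 51.0000


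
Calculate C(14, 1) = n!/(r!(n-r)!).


C(14,1) = 14!/(1! × 13!)
= 87178291200/(1 × 6227020800)
= 14

C(14,1) = 14


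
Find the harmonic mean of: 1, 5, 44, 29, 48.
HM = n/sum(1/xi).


Sum of reciprocals = 1/1 + 1/5 + 1/44 + 1/29 + 1/48 = 1.278043
HM = 5/1.278043 = 3.9122

HM = 3.9122


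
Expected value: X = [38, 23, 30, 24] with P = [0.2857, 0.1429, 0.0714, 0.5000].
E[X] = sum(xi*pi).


E[X] = 38*0.2857 + 23*0.1429 + 30*0.0714 + 24*0.5000
= 10.8566 + 3.2867 + 2.1420 + 12.0000
= 28.2853

E[X] = 28.2853


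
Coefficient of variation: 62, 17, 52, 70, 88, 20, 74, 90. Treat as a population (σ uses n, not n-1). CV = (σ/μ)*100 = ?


Mean = 59.1250
SD = 26.1985
CV = (26.1985/59.1250)*100 = 44.3103%

CV = 44.3103%


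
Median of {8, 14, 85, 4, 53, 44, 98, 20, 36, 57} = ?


Sorted: 4, 8, 14, 20, 36, 44, 53, 57, 85, 98
n = 10 (even)
Middle values: 36 and 44
Median = (36+44)/2 = 40.0000

Median = 40.0000


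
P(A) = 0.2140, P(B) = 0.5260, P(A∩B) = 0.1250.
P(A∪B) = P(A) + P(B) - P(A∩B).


P(A∪B) = 0.2140 + 0.5260 - 0.1250
= 0.7400 - 0.1250
= 0.6150

P(A∪B) = 0.6150


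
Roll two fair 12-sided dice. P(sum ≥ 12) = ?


Total outcomes = 12×12 = 144
Favorable (sum ≥ 12): 89
P = 89/144 = 0.6181

P = 0.6181


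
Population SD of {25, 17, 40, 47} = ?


Mean = 32.2500
Variance = 140.6875
SD = sqrt(140.6875) = 11.8612

SD = 11.8612


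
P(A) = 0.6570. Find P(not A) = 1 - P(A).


P(not A) = 1 - 0.6570 = 0.3430

P(not A) = 0.3430


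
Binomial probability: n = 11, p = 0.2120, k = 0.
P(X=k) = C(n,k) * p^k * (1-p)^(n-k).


C(11,0) = 1
p^0 = 1.000000
(1-p)^11 = 0.072743
P = 1 * 1.000000 * 0.072743 = 0.0727

P(X=0) = 0.0727


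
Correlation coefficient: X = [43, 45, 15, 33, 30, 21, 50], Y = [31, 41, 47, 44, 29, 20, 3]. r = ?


Mean X = 33.8571, Mean Y = 30.7143
SD X = 11.981278, SD Y = 14.309979
Cov = -72.040816
r = -72.040816/(11.981278*14.309979) = -0.4202

r = -0.4202


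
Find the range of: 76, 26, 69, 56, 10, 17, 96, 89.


Max = 96, Min = 10
Range = 96 - 10 = 86

Range = 86


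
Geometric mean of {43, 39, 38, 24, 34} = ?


Product = 43 × 39 × 38 × 24 × 34 = 52000416
GM = 52000416^(1/5) = 34.9302

GM = 34.9302


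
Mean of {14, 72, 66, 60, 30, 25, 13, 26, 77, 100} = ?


Sum = 14 + 72 + 66 + 60 + 30 + 25 + 13 + 26 + 77 + 100 = 483
n = 10
Mean = 483/10 = 48.3000

Mean = 48.3000


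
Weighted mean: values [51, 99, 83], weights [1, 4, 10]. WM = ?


Numerator = 51*1 + 99*4 + 83*10 = 1277
Denominator = 1 + 4 + 10 = 15
WM = 1277/15 = 85.1333

WM = 85.1333


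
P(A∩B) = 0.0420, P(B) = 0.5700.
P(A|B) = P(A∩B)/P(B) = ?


P(A|B) = 0.0420/0.5700 = 0.0737

P(A|B) = 0.0737


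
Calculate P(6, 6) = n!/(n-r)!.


P(6,6) = 6!/0!
= 720/1
= 720

P(6,6) = 720


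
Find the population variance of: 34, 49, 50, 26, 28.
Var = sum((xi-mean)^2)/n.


Mean = 37.4000
Squared deviations: 11.5600, 134.5600, 158.7600, 129.9600, 88.3600
Sum = 523.2000
Variance = 523.2000/5 = 104.6400

Variance = 104.6400


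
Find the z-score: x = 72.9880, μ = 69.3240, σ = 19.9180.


z = (72.9880 - 69.3240)/19.9180
= 3.6640/19.9180
= 0.1840

z = 0.1840


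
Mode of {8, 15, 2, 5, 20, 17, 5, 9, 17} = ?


Frequencies: 2:1, 5:2, 8:1, 9:1, 15:1, 17:2, 20:1
Max frequency = 2
Mode = 5, 17

Mode = 5, 17


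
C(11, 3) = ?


C(11,3) = 11!/(3! × 8!)
= 39916800/(6 × 40320)
= 165

C(11,3) = 165


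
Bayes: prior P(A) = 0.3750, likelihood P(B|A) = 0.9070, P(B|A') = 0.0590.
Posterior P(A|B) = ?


P(B) = P(B|A)*P(A) + P(B|A')*P(A')
= 0.9070*0.3750 + 0.0590*0.6250
= 0.340125 + 0.036875 = 0.377000
P(A|B) = 0.340125/0.377000 = 0.9022

P(A|B) = 0.9022


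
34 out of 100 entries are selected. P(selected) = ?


P = 34/100 = 0.3400

P = 0.3400


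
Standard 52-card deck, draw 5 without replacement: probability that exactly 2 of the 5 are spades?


Hypergeometric: P(X=2) = C(13,2)·C(39,3) / C(52,5)
= 78 × 9139 / 2598960
= 712842/2598960 = 0.2743

P = 0.2743


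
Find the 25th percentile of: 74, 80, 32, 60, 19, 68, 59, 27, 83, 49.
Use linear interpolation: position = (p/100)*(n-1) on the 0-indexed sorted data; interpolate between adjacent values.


Sorted: 19, 27, 32, 49, 59, 60, 68, 74, 80, 83
n = 10
Index = 25/100 * 9 = 2.2500
Lower = data[2] = 32, Upper = data[3] = 49
P25 = 32 + 0.2500*(17) = 36.2500

P25 = 36.2500


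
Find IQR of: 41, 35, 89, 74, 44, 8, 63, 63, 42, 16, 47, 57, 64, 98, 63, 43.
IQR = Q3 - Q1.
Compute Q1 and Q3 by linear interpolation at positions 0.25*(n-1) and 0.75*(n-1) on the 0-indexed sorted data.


Sorted: 8, 16, 35, 41, 42, 43, 44, 47, 57, 63, 63, 63, 64, 74, 89, 98
Q1 (25th %ile) = 41.7500
Q3 (75th %ile) = 63.2500
IQR = 63.2500 - 41.7500 = 21.5000

IQR = 21.5000


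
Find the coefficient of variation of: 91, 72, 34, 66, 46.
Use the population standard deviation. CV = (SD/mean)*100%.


Mean = 61.8000
SD = 19.9840
CV = (19.9840/61.8000)*100 = 32.3366%

CV = 32.3366%


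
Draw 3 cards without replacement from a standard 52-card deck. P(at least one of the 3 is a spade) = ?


P(at least one) = 1 - P(none)
P(none) = (39/52) × (38/51) × (37/50) = 0.413529
P(at least one) = 1 - 0.413529 = 0.5865

P = 0.5865


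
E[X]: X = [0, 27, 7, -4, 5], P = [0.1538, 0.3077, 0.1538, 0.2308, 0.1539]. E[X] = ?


E[X] = 0*0.1538 + 27*0.3077 + 7*0.1538 - 4*0.2308 + 5*0.1539
= 0 + 8.3079 + 1.0766 - 0.9232 + 0.7695
= 9.2308

E[X] = 9.2308


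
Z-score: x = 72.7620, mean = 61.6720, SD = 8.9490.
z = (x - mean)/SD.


z = (72.7620 - 61.6720)/8.9490
= 11.0900/8.9490
= 1.2392

z = 1.2392


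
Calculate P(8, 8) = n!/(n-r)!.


P(8,8) = 8!/0!
= 40320/1
= 40320

P(8,8) = 40320


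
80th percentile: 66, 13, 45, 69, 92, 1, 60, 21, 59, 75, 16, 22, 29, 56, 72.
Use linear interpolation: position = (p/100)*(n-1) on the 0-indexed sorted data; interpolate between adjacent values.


Sorted: 1, 13, 16, 21, 22, 29, 45, 56, 59, 60, 66, 69, 72, 75, 92
n = 15
Index = 80/100 * 14 = 11.2000
Lower = data[11] = 69, Upper = data[12] = 72
P80 = 69 + 0.2000*(3) = 69.6000

P80 = 69.6000


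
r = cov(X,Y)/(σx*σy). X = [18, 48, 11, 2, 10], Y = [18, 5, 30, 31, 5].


Mean X = 17.8000, Mean Y = 17.8000
SD X = 15.929846, SD Y = 11.408769
Cov = -115.640000
r = -115.640000/(15.929846*11.408769) = -0.6363

r = -0.6363
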